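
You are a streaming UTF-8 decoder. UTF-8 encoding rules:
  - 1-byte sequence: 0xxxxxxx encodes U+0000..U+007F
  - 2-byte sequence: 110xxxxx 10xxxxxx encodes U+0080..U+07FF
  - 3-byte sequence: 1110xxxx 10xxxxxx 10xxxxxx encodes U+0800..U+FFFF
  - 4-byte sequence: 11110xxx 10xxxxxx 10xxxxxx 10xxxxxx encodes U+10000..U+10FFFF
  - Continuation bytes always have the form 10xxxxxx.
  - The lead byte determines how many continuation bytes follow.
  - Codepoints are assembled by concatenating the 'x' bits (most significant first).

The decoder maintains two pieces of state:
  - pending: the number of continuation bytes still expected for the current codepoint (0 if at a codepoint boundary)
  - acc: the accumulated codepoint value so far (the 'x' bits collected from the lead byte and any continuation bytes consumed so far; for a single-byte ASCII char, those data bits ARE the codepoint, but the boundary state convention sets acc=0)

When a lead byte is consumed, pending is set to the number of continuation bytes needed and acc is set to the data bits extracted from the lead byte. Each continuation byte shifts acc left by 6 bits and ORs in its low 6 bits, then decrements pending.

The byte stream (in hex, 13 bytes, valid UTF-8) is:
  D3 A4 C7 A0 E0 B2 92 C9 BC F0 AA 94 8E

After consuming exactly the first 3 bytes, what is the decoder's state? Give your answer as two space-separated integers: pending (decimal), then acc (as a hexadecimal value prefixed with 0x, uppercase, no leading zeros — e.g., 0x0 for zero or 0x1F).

Answer: 1 0x7

Derivation:
Byte[0]=D3: 2-byte lead. pending=1, acc=0x13
Byte[1]=A4: continuation. acc=(acc<<6)|0x24=0x4E4, pending=0
Byte[2]=C7: 2-byte lead. pending=1, acc=0x7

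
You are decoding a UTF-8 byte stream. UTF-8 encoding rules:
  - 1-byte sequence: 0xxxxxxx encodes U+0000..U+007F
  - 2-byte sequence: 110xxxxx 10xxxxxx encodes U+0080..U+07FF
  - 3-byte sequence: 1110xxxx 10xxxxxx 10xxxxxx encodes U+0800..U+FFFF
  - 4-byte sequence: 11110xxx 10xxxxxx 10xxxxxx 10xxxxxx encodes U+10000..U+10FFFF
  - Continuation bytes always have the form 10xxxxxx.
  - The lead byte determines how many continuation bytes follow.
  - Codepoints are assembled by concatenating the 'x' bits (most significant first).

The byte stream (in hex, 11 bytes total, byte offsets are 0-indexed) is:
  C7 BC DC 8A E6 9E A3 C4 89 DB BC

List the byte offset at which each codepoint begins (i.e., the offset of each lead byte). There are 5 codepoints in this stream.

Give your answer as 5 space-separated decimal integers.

Byte[0]=C7: 2-byte lead, need 1 cont bytes. acc=0x7
Byte[1]=BC: continuation. acc=(acc<<6)|0x3C=0x1FC
Completed: cp=U+01FC (starts at byte 0)
Byte[2]=DC: 2-byte lead, need 1 cont bytes. acc=0x1C
Byte[3]=8A: continuation. acc=(acc<<6)|0x0A=0x70A
Completed: cp=U+070A (starts at byte 2)
Byte[4]=E6: 3-byte lead, need 2 cont bytes. acc=0x6
Byte[5]=9E: continuation. acc=(acc<<6)|0x1E=0x19E
Byte[6]=A3: continuation. acc=(acc<<6)|0x23=0x67A3
Completed: cp=U+67A3 (starts at byte 4)
Byte[7]=C4: 2-byte lead, need 1 cont bytes. acc=0x4
Byte[8]=89: continuation. acc=(acc<<6)|0x09=0x109
Completed: cp=U+0109 (starts at byte 7)
Byte[9]=DB: 2-byte lead, need 1 cont bytes. acc=0x1B
Byte[10]=BC: continuation. acc=(acc<<6)|0x3C=0x6FC
Completed: cp=U+06FC (starts at byte 9)

Answer: 0 2 4 7 9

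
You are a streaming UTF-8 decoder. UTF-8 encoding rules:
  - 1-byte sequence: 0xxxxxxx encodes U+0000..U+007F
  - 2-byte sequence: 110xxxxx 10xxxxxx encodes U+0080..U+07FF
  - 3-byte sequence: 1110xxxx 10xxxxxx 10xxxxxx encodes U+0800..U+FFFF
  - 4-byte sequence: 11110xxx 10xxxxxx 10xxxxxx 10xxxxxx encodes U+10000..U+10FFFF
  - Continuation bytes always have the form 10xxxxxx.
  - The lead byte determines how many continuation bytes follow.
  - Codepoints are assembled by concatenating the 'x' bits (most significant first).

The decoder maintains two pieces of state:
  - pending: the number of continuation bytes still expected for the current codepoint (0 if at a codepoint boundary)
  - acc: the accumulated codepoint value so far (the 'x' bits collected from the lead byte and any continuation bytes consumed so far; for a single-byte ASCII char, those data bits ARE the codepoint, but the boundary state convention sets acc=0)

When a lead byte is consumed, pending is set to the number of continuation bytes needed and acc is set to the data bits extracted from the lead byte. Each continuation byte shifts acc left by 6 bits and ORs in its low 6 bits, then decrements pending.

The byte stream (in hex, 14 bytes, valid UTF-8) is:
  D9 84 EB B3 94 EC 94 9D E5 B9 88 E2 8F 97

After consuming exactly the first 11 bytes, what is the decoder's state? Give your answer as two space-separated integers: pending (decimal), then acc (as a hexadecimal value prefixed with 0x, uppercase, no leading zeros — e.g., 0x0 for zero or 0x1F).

Answer: 0 0x5E48

Derivation:
Byte[0]=D9: 2-byte lead. pending=1, acc=0x19
Byte[1]=84: continuation. acc=(acc<<6)|0x04=0x644, pending=0
Byte[2]=EB: 3-byte lead. pending=2, acc=0xB
Byte[3]=B3: continuation. acc=(acc<<6)|0x33=0x2F3, pending=1
Byte[4]=94: continuation. acc=(acc<<6)|0x14=0xBCD4, pending=0
Byte[5]=EC: 3-byte lead. pending=2, acc=0xC
Byte[6]=94: continuation. acc=(acc<<6)|0x14=0x314, pending=1
Byte[7]=9D: continuation. acc=(acc<<6)|0x1D=0xC51D, pending=0
Byte[8]=E5: 3-byte lead. pending=2, acc=0x5
Byte[9]=B9: continuation. acc=(acc<<6)|0x39=0x179, pending=1
Byte[10]=88: continuation. acc=(acc<<6)|0x08=0x5E48, pending=0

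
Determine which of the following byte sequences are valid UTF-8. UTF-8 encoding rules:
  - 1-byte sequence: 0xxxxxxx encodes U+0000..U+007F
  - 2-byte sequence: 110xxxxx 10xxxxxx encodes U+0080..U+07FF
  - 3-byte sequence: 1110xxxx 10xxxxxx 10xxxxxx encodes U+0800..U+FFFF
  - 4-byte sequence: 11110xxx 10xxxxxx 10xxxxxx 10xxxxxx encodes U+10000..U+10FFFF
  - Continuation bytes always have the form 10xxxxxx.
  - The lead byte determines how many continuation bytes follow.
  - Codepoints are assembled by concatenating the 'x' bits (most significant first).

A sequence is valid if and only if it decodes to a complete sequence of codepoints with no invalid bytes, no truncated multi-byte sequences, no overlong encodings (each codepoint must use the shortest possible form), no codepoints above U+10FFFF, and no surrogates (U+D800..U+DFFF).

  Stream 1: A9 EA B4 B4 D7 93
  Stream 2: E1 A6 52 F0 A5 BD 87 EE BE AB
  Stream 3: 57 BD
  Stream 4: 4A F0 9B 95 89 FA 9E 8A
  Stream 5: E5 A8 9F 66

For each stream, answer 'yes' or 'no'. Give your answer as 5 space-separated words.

Stream 1: error at byte offset 0. INVALID
Stream 2: error at byte offset 2. INVALID
Stream 3: error at byte offset 1. INVALID
Stream 4: error at byte offset 5. INVALID
Stream 5: decodes cleanly. VALID

Answer: no no no no yes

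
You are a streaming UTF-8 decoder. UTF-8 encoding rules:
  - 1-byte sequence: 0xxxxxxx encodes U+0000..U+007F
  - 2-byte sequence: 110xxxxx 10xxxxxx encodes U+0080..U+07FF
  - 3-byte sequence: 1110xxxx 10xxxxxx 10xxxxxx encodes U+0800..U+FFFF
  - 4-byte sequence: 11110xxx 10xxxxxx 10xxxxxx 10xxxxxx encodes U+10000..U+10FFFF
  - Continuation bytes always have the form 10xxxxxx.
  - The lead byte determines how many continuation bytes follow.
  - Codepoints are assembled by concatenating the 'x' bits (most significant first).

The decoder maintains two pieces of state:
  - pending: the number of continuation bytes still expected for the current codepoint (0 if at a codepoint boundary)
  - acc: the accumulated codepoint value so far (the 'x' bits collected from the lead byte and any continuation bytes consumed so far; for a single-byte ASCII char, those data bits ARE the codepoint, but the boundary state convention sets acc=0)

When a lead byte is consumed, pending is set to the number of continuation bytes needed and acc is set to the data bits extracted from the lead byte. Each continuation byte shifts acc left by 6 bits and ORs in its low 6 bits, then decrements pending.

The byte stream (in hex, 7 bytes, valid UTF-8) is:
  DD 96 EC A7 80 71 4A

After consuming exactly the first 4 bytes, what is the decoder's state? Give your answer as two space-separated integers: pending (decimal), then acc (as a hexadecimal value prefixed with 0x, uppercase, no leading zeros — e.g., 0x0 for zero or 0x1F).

Answer: 1 0x327

Derivation:
Byte[0]=DD: 2-byte lead. pending=1, acc=0x1D
Byte[1]=96: continuation. acc=(acc<<6)|0x16=0x756, pending=0
Byte[2]=EC: 3-byte lead. pending=2, acc=0xC
Byte[3]=A7: continuation. acc=(acc<<6)|0x27=0x327, pending=1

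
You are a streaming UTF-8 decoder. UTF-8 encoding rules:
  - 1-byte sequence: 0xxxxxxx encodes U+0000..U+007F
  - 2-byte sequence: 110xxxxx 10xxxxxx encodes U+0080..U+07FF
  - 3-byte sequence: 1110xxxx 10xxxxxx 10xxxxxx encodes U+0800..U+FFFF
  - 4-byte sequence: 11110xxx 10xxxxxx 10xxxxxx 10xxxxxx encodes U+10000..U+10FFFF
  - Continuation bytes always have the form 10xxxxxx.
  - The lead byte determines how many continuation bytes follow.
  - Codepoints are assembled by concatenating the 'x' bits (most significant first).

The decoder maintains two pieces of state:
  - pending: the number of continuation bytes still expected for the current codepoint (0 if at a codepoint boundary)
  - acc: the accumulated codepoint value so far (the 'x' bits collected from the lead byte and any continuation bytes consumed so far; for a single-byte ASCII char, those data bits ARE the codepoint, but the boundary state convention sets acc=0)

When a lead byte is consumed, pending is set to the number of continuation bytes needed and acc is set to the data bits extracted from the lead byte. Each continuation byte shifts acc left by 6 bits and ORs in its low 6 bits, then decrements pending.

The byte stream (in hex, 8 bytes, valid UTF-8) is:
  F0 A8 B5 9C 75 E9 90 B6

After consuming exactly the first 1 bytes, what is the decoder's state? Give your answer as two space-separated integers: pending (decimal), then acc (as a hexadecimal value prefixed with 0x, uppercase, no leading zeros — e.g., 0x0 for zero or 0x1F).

Answer: 3 0x0

Derivation:
Byte[0]=F0: 4-byte lead. pending=3, acc=0x0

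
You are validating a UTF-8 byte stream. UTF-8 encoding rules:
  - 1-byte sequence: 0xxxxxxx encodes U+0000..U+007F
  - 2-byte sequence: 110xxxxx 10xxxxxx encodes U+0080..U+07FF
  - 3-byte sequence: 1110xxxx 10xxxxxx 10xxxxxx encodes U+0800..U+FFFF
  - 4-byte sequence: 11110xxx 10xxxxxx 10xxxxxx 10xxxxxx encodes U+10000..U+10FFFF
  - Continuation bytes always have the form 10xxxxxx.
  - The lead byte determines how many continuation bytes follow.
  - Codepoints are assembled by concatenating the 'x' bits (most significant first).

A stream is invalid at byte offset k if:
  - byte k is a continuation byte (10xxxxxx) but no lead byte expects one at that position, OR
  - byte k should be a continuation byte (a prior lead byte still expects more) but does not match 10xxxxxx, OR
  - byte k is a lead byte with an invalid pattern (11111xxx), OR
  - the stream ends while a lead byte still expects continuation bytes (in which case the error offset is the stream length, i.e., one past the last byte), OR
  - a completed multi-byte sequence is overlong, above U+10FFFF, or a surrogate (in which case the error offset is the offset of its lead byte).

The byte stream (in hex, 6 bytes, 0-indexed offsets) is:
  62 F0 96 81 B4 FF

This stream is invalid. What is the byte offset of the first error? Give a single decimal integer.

Answer: 5

Derivation:
Byte[0]=62: 1-byte ASCII. cp=U+0062
Byte[1]=F0: 4-byte lead, need 3 cont bytes. acc=0x0
Byte[2]=96: continuation. acc=(acc<<6)|0x16=0x16
Byte[3]=81: continuation. acc=(acc<<6)|0x01=0x581
Byte[4]=B4: continuation. acc=(acc<<6)|0x34=0x16074
Completed: cp=U+16074 (starts at byte 1)
Byte[5]=FF: INVALID lead byte (not 0xxx/110x/1110/11110)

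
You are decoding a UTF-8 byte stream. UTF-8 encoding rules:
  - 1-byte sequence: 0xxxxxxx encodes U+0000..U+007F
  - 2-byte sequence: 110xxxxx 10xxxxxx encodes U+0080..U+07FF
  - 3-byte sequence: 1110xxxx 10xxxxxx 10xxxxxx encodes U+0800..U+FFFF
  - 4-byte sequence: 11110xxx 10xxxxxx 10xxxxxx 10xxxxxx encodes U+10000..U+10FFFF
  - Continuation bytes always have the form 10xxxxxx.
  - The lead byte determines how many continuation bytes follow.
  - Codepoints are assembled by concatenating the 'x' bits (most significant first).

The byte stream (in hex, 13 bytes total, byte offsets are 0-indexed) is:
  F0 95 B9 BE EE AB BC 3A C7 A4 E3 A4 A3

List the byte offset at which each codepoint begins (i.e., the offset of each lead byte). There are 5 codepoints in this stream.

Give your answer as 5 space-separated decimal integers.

Answer: 0 4 7 8 10

Derivation:
Byte[0]=F0: 4-byte lead, need 3 cont bytes. acc=0x0
Byte[1]=95: continuation. acc=(acc<<6)|0x15=0x15
Byte[2]=B9: continuation. acc=(acc<<6)|0x39=0x579
Byte[3]=BE: continuation. acc=(acc<<6)|0x3E=0x15E7E
Completed: cp=U+15E7E (starts at byte 0)
Byte[4]=EE: 3-byte lead, need 2 cont bytes. acc=0xE
Byte[5]=AB: continuation. acc=(acc<<6)|0x2B=0x3AB
Byte[6]=BC: continuation. acc=(acc<<6)|0x3C=0xEAFC
Completed: cp=U+EAFC (starts at byte 4)
Byte[7]=3A: 1-byte ASCII. cp=U+003A
Byte[8]=C7: 2-byte lead, need 1 cont bytes. acc=0x7
Byte[9]=A4: continuation. acc=(acc<<6)|0x24=0x1E4
Completed: cp=U+01E4 (starts at byte 8)
Byte[10]=E3: 3-byte lead, need 2 cont bytes. acc=0x3
Byte[11]=A4: continuation. acc=(acc<<6)|0x24=0xE4
Byte[12]=A3: continuation. acc=(acc<<6)|0x23=0x3923
Completed: cp=U+3923 (starts at byte 10)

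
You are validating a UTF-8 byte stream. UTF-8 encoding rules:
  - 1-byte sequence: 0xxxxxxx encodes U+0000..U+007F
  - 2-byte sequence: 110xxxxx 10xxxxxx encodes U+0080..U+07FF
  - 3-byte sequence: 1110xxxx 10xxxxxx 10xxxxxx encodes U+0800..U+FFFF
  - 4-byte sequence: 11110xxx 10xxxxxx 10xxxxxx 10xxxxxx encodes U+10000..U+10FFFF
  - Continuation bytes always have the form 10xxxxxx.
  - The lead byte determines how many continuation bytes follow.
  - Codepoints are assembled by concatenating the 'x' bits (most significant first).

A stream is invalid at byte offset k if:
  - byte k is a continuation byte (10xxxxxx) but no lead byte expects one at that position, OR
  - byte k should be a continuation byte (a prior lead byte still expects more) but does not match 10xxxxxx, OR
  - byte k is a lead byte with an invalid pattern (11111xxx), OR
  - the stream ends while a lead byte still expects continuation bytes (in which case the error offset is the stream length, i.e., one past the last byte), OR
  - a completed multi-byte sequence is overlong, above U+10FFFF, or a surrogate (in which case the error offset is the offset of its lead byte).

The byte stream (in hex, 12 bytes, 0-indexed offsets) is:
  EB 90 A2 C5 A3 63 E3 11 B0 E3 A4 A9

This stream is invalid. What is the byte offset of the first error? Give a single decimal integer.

Answer: 7

Derivation:
Byte[0]=EB: 3-byte lead, need 2 cont bytes. acc=0xB
Byte[1]=90: continuation. acc=(acc<<6)|0x10=0x2D0
Byte[2]=A2: continuation. acc=(acc<<6)|0x22=0xB422
Completed: cp=U+B422 (starts at byte 0)
Byte[3]=C5: 2-byte lead, need 1 cont bytes. acc=0x5
Byte[4]=A3: continuation. acc=(acc<<6)|0x23=0x163
Completed: cp=U+0163 (starts at byte 3)
Byte[5]=63: 1-byte ASCII. cp=U+0063
Byte[6]=E3: 3-byte lead, need 2 cont bytes. acc=0x3
Byte[7]=11: expected 10xxxxxx continuation. INVALID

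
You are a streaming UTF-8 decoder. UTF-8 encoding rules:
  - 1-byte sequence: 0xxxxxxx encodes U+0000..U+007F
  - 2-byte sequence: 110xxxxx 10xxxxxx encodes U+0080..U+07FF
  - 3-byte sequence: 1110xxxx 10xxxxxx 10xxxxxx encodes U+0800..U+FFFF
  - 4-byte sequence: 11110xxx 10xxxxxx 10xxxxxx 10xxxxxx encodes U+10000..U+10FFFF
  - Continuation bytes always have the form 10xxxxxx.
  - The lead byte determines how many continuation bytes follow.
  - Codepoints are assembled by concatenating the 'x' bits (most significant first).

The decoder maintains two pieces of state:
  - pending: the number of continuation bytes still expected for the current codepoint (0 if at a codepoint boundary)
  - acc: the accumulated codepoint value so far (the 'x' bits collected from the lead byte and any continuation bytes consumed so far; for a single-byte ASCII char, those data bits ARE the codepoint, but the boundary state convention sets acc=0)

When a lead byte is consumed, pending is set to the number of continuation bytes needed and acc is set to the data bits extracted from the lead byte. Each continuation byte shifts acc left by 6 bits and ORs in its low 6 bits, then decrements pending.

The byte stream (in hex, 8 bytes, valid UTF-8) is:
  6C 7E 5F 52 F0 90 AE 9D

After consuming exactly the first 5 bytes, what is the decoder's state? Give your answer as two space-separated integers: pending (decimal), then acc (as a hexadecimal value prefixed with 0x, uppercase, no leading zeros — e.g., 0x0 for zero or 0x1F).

Answer: 3 0x0

Derivation:
Byte[0]=6C: 1-byte. pending=0, acc=0x0
Byte[1]=7E: 1-byte. pending=0, acc=0x0
Byte[2]=5F: 1-byte. pending=0, acc=0x0
Byte[3]=52: 1-byte. pending=0, acc=0x0
Byte[4]=F0: 4-byte lead. pending=3, acc=0x0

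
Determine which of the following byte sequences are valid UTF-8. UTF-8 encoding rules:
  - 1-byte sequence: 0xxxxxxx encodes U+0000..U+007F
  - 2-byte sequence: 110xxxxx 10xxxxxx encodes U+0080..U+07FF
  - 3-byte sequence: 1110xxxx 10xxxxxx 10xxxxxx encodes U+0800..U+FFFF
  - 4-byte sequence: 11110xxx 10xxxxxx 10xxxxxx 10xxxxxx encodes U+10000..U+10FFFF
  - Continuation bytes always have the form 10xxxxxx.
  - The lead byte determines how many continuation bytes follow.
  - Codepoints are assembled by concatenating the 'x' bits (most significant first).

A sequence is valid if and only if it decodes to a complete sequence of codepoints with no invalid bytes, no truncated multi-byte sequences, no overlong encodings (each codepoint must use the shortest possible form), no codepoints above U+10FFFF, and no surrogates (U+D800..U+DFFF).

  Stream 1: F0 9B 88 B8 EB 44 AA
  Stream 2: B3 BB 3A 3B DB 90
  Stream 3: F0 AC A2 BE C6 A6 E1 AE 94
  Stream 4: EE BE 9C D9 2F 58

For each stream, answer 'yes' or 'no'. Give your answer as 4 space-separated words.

Answer: no no yes no

Derivation:
Stream 1: error at byte offset 5. INVALID
Stream 2: error at byte offset 0. INVALID
Stream 3: decodes cleanly. VALID
Stream 4: error at byte offset 4. INVALID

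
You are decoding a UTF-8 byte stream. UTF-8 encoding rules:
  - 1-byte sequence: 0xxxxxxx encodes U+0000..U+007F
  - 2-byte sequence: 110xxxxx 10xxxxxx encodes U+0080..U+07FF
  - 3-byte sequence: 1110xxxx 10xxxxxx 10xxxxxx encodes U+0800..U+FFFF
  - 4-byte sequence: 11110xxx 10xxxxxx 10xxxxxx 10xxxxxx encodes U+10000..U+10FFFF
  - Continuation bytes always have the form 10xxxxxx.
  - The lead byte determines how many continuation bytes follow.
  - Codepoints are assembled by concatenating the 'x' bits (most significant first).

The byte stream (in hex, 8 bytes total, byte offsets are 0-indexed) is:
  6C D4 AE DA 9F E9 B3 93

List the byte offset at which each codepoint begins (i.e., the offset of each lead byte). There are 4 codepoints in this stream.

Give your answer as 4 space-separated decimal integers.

Byte[0]=6C: 1-byte ASCII. cp=U+006C
Byte[1]=D4: 2-byte lead, need 1 cont bytes. acc=0x14
Byte[2]=AE: continuation. acc=(acc<<6)|0x2E=0x52E
Completed: cp=U+052E (starts at byte 1)
Byte[3]=DA: 2-byte lead, need 1 cont bytes. acc=0x1A
Byte[4]=9F: continuation. acc=(acc<<6)|0x1F=0x69F
Completed: cp=U+069F (starts at byte 3)
Byte[5]=E9: 3-byte lead, need 2 cont bytes. acc=0x9
Byte[6]=B3: continuation. acc=(acc<<6)|0x33=0x273
Byte[7]=93: continuation. acc=(acc<<6)|0x13=0x9CD3
Completed: cp=U+9CD3 (starts at byte 5)

Answer: 0 1 3 5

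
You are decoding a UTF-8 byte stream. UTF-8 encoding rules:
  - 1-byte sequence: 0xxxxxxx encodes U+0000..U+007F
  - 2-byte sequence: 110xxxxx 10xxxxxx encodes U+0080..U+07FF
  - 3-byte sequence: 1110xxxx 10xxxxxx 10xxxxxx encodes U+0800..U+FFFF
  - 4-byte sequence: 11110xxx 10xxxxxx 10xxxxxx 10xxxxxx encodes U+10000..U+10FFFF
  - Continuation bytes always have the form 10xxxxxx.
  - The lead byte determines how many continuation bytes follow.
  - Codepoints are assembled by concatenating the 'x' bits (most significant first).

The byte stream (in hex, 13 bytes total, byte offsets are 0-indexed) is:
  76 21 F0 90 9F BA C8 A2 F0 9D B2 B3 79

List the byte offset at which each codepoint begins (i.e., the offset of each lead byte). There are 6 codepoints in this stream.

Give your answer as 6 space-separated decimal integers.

Answer: 0 1 2 6 8 12

Derivation:
Byte[0]=76: 1-byte ASCII. cp=U+0076
Byte[1]=21: 1-byte ASCII. cp=U+0021
Byte[2]=F0: 4-byte lead, need 3 cont bytes. acc=0x0
Byte[3]=90: continuation. acc=(acc<<6)|0x10=0x10
Byte[4]=9F: continuation. acc=(acc<<6)|0x1F=0x41F
Byte[5]=BA: continuation. acc=(acc<<6)|0x3A=0x107FA
Completed: cp=U+107FA (starts at byte 2)
Byte[6]=C8: 2-byte lead, need 1 cont bytes. acc=0x8
Byte[7]=A2: continuation. acc=(acc<<6)|0x22=0x222
Completed: cp=U+0222 (starts at byte 6)
Byte[8]=F0: 4-byte lead, need 3 cont bytes. acc=0x0
Byte[9]=9D: continuation. acc=(acc<<6)|0x1D=0x1D
Byte[10]=B2: continuation. acc=(acc<<6)|0x32=0x772
Byte[11]=B3: continuation. acc=(acc<<6)|0x33=0x1DCB3
Completed: cp=U+1DCB3 (starts at byte 8)
Byte[12]=79: 1-byte ASCII. cp=U+0079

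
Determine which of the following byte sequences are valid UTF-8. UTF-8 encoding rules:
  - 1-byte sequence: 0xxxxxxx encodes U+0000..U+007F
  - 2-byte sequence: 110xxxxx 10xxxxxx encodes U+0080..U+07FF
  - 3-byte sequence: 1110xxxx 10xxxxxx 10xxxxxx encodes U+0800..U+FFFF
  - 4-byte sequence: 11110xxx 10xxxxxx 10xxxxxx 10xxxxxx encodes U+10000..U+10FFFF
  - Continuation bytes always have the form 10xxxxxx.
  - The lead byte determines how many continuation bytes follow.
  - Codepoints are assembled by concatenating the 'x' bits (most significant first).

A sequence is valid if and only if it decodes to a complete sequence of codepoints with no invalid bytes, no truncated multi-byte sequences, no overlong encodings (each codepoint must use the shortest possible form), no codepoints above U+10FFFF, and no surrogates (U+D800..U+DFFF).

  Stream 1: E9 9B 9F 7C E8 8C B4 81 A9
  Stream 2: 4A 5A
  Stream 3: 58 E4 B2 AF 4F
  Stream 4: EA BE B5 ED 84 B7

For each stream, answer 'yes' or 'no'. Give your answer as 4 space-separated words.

Answer: no yes yes yes

Derivation:
Stream 1: error at byte offset 7. INVALID
Stream 2: decodes cleanly. VALID
Stream 3: decodes cleanly. VALID
Stream 4: decodes cleanly. VALID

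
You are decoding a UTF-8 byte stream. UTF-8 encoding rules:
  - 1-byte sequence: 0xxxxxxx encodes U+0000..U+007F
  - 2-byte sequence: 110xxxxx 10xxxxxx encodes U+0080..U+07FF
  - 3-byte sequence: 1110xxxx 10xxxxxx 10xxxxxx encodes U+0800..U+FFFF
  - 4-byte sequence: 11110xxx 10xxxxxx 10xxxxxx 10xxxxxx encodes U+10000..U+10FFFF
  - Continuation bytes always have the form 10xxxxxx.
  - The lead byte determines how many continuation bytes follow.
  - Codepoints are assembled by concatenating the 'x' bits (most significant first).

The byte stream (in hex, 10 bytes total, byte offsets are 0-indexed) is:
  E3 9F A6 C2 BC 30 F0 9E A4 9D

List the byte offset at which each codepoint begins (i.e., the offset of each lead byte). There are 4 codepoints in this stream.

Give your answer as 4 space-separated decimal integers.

Byte[0]=E3: 3-byte lead, need 2 cont bytes. acc=0x3
Byte[1]=9F: continuation. acc=(acc<<6)|0x1F=0xDF
Byte[2]=A6: continuation. acc=(acc<<6)|0x26=0x37E6
Completed: cp=U+37E6 (starts at byte 0)
Byte[3]=C2: 2-byte lead, need 1 cont bytes. acc=0x2
Byte[4]=BC: continuation. acc=(acc<<6)|0x3C=0xBC
Completed: cp=U+00BC (starts at byte 3)
Byte[5]=30: 1-byte ASCII. cp=U+0030
Byte[6]=F0: 4-byte lead, need 3 cont bytes. acc=0x0
Byte[7]=9E: continuation. acc=(acc<<6)|0x1E=0x1E
Byte[8]=A4: continuation. acc=(acc<<6)|0x24=0x7A4
Byte[9]=9D: continuation. acc=(acc<<6)|0x1D=0x1E91D
Completed: cp=U+1E91D (starts at byte 6)

Answer: 0 3 5 6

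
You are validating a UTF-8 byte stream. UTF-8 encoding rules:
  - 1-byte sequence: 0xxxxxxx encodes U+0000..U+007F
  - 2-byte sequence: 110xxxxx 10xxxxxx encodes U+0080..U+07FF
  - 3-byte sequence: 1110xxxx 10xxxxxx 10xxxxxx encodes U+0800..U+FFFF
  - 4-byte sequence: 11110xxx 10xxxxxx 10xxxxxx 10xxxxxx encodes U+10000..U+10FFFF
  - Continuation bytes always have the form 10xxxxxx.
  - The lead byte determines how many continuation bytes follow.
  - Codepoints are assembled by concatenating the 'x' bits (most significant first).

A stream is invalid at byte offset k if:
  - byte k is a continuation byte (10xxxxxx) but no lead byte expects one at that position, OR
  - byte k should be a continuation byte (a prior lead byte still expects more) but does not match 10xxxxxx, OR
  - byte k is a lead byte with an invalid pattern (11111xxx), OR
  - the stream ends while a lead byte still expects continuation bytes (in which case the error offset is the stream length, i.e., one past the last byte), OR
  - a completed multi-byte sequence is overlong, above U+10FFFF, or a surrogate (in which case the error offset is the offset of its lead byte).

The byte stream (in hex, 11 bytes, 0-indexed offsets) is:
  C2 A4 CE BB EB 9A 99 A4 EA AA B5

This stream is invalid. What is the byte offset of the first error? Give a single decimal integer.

Answer: 7

Derivation:
Byte[0]=C2: 2-byte lead, need 1 cont bytes. acc=0x2
Byte[1]=A4: continuation. acc=(acc<<6)|0x24=0xA4
Completed: cp=U+00A4 (starts at byte 0)
Byte[2]=CE: 2-byte lead, need 1 cont bytes. acc=0xE
Byte[3]=BB: continuation. acc=(acc<<6)|0x3B=0x3BB
Completed: cp=U+03BB (starts at byte 2)
Byte[4]=EB: 3-byte lead, need 2 cont bytes. acc=0xB
Byte[5]=9A: continuation. acc=(acc<<6)|0x1A=0x2DA
Byte[6]=99: continuation. acc=(acc<<6)|0x19=0xB699
Completed: cp=U+B699 (starts at byte 4)
Byte[7]=A4: INVALID lead byte (not 0xxx/110x/1110/11110)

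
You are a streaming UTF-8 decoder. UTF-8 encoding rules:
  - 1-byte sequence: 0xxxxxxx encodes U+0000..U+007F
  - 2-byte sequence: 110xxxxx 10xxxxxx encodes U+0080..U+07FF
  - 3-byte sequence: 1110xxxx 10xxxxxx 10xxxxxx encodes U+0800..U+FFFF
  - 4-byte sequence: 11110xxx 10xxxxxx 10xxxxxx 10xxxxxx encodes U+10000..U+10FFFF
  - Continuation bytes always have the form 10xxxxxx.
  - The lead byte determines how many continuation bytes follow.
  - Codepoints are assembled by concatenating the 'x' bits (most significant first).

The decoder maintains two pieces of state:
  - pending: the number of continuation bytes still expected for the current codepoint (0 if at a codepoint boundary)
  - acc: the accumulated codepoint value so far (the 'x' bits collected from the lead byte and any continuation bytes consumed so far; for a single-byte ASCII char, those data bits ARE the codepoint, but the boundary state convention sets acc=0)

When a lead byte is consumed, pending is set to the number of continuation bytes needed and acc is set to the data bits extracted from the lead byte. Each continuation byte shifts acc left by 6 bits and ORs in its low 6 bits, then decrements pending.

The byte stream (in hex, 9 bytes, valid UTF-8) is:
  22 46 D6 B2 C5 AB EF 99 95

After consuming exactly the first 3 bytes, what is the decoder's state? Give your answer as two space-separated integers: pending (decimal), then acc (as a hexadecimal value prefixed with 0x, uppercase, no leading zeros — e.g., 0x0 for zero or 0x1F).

Answer: 1 0x16

Derivation:
Byte[0]=22: 1-byte. pending=0, acc=0x0
Byte[1]=46: 1-byte. pending=0, acc=0x0
Byte[2]=D6: 2-byte lead. pending=1, acc=0x16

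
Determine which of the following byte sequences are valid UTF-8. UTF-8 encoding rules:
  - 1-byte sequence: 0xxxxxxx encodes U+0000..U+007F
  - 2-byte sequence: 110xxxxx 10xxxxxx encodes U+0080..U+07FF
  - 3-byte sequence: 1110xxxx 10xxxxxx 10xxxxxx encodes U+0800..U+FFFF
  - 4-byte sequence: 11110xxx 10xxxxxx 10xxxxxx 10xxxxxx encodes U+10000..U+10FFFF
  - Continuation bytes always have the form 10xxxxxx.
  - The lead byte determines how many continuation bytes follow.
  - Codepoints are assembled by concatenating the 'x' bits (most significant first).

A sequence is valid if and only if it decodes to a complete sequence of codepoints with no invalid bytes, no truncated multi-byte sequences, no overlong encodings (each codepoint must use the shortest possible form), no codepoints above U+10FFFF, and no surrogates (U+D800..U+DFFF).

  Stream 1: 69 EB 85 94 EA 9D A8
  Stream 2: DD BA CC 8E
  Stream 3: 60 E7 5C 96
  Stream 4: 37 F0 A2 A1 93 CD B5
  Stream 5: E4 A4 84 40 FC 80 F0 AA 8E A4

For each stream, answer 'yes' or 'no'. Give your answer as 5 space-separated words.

Answer: yes yes no yes no

Derivation:
Stream 1: decodes cleanly. VALID
Stream 2: decodes cleanly. VALID
Stream 3: error at byte offset 2. INVALID
Stream 4: decodes cleanly. VALID
Stream 5: error at byte offset 4. INVALID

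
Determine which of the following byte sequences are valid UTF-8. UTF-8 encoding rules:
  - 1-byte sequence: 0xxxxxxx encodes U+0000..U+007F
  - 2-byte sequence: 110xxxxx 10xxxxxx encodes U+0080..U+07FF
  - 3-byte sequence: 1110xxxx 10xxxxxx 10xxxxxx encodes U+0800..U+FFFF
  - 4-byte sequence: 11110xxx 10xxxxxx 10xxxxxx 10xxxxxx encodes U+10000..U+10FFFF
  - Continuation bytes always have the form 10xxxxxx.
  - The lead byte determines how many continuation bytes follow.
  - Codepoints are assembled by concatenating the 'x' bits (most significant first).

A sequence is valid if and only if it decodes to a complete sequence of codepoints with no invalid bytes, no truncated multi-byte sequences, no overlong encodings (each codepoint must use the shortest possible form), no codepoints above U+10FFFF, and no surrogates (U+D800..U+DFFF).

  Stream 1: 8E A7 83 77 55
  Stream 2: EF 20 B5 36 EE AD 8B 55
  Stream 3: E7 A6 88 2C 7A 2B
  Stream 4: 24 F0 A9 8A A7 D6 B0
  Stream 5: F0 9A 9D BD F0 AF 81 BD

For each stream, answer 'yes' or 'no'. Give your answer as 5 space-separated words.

Stream 1: error at byte offset 0. INVALID
Stream 2: error at byte offset 1. INVALID
Stream 3: decodes cleanly. VALID
Stream 4: decodes cleanly. VALID
Stream 5: decodes cleanly. VALID

Answer: no no yes yes yes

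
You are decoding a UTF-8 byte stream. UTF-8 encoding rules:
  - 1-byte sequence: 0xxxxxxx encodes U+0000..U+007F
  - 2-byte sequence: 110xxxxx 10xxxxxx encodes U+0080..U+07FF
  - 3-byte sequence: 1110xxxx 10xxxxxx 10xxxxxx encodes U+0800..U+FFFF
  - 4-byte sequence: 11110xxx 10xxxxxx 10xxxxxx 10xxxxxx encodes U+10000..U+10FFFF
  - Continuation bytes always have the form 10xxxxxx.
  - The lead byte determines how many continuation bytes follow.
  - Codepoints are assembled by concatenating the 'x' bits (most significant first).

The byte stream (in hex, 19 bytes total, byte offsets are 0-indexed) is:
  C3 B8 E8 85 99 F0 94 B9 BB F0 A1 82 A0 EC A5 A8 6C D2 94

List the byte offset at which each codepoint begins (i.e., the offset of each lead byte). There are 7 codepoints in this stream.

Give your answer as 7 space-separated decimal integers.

Answer: 0 2 5 9 13 16 17

Derivation:
Byte[0]=C3: 2-byte lead, need 1 cont bytes. acc=0x3
Byte[1]=B8: continuation. acc=(acc<<6)|0x38=0xF8
Completed: cp=U+00F8 (starts at byte 0)
Byte[2]=E8: 3-byte lead, need 2 cont bytes. acc=0x8
Byte[3]=85: continuation. acc=(acc<<6)|0x05=0x205
Byte[4]=99: continuation. acc=(acc<<6)|0x19=0x8159
Completed: cp=U+8159 (starts at byte 2)
Byte[5]=F0: 4-byte lead, need 3 cont bytes. acc=0x0
Byte[6]=94: continuation. acc=(acc<<6)|0x14=0x14
Byte[7]=B9: continuation. acc=(acc<<6)|0x39=0x539
Byte[8]=BB: continuation. acc=(acc<<6)|0x3B=0x14E7B
Completed: cp=U+14E7B (starts at byte 5)
Byte[9]=F0: 4-byte lead, need 3 cont bytes. acc=0x0
Byte[10]=A1: continuation. acc=(acc<<6)|0x21=0x21
Byte[11]=82: continuation. acc=(acc<<6)|0x02=0x842
Byte[12]=A0: continuation. acc=(acc<<6)|0x20=0x210A0
Completed: cp=U+210A0 (starts at byte 9)
Byte[13]=EC: 3-byte lead, need 2 cont bytes. acc=0xC
Byte[14]=A5: continuation. acc=(acc<<6)|0x25=0x325
Byte[15]=A8: continuation. acc=(acc<<6)|0x28=0xC968
Completed: cp=U+C968 (starts at byte 13)
Byte[16]=6C: 1-byte ASCII. cp=U+006C
Byte[17]=D2: 2-byte lead, need 1 cont bytes. acc=0x12
Byte[18]=94: continuation. acc=(acc<<6)|0x14=0x494
Completed: cp=U+0494 (starts at byte 17)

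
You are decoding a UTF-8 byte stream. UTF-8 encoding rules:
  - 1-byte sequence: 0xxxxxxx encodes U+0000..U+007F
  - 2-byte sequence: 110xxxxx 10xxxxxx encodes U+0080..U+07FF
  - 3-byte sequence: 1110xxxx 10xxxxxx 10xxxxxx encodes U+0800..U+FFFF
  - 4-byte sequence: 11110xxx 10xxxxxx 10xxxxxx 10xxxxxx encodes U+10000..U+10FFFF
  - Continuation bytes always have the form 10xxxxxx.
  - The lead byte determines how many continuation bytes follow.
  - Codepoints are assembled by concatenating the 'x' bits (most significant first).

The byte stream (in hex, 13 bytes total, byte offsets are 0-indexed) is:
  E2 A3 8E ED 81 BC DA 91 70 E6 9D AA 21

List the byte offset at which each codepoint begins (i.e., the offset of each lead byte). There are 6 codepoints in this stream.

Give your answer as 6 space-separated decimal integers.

Answer: 0 3 6 8 9 12

Derivation:
Byte[0]=E2: 3-byte lead, need 2 cont bytes. acc=0x2
Byte[1]=A3: continuation. acc=(acc<<6)|0x23=0xA3
Byte[2]=8E: continuation. acc=(acc<<6)|0x0E=0x28CE
Completed: cp=U+28CE (starts at byte 0)
Byte[3]=ED: 3-byte lead, need 2 cont bytes. acc=0xD
Byte[4]=81: continuation. acc=(acc<<6)|0x01=0x341
Byte[5]=BC: continuation. acc=(acc<<6)|0x3C=0xD07C
Completed: cp=U+D07C (starts at byte 3)
Byte[6]=DA: 2-byte lead, need 1 cont bytes. acc=0x1A
Byte[7]=91: continuation. acc=(acc<<6)|0x11=0x691
Completed: cp=U+0691 (starts at byte 6)
Byte[8]=70: 1-byte ASCII. cp=U+0070
Byte[9]=E6: 3-byte lead, need 2 cont bytes. acc=0x6
Byte[10]=9D: continuation. acc=(acc<<6)|0x1D=0x19D
Byte[11]=AA: continuation. acc=(acc<<6)|0x2A=0x676A
Completed: cp=U+676A (starts at byte 9)
Byte[12]=21: 1-byte ASCII. cp=U+0021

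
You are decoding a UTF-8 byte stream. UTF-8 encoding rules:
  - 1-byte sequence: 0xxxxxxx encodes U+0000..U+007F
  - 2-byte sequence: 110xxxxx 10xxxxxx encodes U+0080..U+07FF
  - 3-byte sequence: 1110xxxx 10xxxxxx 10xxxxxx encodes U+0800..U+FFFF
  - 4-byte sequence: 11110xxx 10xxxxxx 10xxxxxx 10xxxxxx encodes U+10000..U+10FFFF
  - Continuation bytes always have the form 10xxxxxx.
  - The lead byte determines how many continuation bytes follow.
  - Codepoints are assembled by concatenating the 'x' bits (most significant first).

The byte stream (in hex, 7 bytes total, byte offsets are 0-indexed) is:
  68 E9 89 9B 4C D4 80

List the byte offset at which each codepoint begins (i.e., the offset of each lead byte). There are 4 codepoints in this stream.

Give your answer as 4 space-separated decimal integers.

Answer: 0 1 4 5

Derivation:
Byte[0]=68: 1-byte ASCII. cp=U+0068
Byte[1]=E9: 3-byte lead, need 2 cont bytes. acc=0x9
Byte[2]=89: continuation. acc=(acc<<6)|0x09=0x249
Byte[3]=9B: continuation. acc=(acc<<6)|0x1B=0x925B
Completed: cp=U+925B (starts at byte 1)
Byte[4]=4C: 1-byte ASCII. cp=U+004C
Byte[5]=D4: 2-byte lead, need 1 cont bytes. acc=0x14
Byte[6]=80: continuation. acc=(acc<<6)|0x00=0x500
Completed: cp=U+0500 (starts at byte 5)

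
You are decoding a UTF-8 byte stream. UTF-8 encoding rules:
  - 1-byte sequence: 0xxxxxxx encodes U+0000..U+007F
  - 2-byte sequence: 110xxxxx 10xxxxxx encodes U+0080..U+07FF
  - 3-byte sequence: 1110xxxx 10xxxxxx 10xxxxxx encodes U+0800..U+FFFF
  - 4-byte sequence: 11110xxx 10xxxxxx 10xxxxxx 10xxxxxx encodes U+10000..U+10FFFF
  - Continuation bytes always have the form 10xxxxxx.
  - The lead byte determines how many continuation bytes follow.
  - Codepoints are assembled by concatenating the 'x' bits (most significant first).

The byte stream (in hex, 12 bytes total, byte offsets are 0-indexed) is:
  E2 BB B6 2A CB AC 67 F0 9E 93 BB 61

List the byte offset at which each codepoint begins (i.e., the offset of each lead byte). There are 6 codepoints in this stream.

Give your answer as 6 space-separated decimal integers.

Answer: 0 3 4 6 7 11

Derivation:
Byte[0]=E2: 3-byte lead, need 2 cont bytes. acc=0x2
Byte[1]=BB: continuation. acc=(acc<<6)|0x3B=0xBB
Byte[2]=B6: continuation. acc=(acc<<6)|0x36=0x2EF6
Completed: cp=U+2EF6 (starts at byte 0)
Byte[3]=2A: 1-byte ASCII. cp=U+002A
Byte[4]=CB: 2-byte lead, need 1 cont bytes. acc=0xB
Byte[5]=AC: continuation. acc=(acc<<6)|0x2C=0x2EC
Completed: cp=U+02EC (starts at byte 4)
Byte[6]=67: 1-byte ASCII. cp=U+0067
Byte[7]=F0: 4-byte lead, need 3 cont bytes. acc=0x0
Byte[8]=9E: continuation. acc=(acc<<6)|0x1E=0x1E
Byte[9]=93: continuation. acc=(acc<<6)|0x13=0x793
Byte[10]=BB: continuation. acc=(acc<<6)|0x3B=0x1E4FB
Completed: cp=U+1E4FB (starts at byte 7)
Byte[11]=61: 1-byte ASCII. cp=U+0061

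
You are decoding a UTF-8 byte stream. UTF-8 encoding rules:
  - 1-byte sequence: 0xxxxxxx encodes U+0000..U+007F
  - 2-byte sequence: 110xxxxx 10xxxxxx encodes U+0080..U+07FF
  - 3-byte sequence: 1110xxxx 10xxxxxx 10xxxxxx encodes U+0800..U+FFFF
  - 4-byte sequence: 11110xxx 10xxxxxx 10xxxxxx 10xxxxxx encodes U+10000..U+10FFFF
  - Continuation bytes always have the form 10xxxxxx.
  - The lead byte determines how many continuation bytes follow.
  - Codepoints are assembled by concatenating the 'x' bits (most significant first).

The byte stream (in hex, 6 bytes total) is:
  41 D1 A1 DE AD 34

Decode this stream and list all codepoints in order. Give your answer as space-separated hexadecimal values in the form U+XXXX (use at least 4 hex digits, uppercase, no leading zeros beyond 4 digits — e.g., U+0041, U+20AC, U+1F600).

Byte[0]=41: 1-byte ASCII. cp=U+0041
Byte[1]=D1: 2-byte lead, need 1 cont bytes. acc=0x11
Byte[2]=A1: continuation. acc=(acc<<6)|0x21=0x461
Completed: cp=U+0461 (starts at byte 1)
Byte[3]=DE: 2-byte lead, need 1 cont bytes. acc=0x1E
Byte[4]=AD: continuation. acc=(acc<<6)|0x2D=0x7AD
Completed: cp=U+07AD (starts at byte 3)
Byte[5]=34: 1-byte ASCII. cp=U+0034

Answer: U+0041 U+0461 U+07AD U+0034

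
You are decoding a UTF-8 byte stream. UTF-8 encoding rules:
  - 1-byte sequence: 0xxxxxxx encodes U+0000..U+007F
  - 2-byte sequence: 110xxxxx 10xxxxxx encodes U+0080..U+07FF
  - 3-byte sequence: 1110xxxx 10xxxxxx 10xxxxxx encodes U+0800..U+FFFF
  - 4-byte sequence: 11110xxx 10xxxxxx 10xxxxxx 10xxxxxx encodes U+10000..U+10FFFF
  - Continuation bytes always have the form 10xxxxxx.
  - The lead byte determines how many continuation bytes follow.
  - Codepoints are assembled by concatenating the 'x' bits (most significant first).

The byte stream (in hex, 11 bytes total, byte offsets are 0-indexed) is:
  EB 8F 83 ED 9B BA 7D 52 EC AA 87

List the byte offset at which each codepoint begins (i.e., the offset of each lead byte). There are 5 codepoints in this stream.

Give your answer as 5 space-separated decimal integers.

Answer: 0 3 6 7 8

Derivation:
Byte[0]=EB: 3-byte lead, need 2 cont bytes. acc=0xB
Byte[1]=8F: continuation. acc=(acc<<6)|0x0F=0x2CF
Byte[2]=83: continuation. acc=(acc<<6)|0x03=0xB3C3
Completed: cp=U+B3C3 (starts at byte 0)
Byte[3]=ED: 3-byte lead, need 2 cont bytes. acc=0xD
Byte[4]=9B: continuation. acc=(acc<<6)|0x1B=0x35B
Byte[5]=BA: continuation. acc=(acc<<6)|0x3A=0xD6FA
Completed: cp=U+D6FA (starts at byte 3)
Byte[6]=7D: 1-byte ASCII. cp=U+007D
Byte[7]=52: 1-byte ASCII. cp=U+0052
Byte[8]=EC: 3-byte lead, need 2 cont bytes. acc=0xC
Byte[9]=AA: continuation. acc=(acc<<6)|0x2A=0x32A
Byte[10]=87: continuation. acc=(acc<<6)|0x07=0xCA87
Completed: cp=U+CA87 (starts at byte 8)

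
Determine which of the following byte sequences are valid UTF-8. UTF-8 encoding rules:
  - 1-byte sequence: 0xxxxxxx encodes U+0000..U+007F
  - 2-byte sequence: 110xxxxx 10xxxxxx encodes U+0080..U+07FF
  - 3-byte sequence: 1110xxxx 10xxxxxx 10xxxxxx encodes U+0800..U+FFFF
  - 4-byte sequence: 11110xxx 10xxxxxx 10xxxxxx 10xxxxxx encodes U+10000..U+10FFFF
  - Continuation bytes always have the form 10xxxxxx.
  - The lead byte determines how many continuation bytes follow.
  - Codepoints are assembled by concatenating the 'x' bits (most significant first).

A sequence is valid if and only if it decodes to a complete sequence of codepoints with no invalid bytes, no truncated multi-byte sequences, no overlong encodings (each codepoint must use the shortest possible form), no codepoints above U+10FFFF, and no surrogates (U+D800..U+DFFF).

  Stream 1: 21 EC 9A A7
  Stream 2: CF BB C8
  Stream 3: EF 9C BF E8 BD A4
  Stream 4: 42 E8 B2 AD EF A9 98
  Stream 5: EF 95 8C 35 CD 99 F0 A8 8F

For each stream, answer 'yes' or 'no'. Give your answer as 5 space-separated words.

Stream 1: decodes cleanly. VALID
Stream 2: error at byte offset 3. INVALID
Stream 3: decodes cleanly. VALID
Stream 4: decodes cleanly. VALID
Stream 5: error at byte offset 9. INVALID

Answer: yes no yes yes no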